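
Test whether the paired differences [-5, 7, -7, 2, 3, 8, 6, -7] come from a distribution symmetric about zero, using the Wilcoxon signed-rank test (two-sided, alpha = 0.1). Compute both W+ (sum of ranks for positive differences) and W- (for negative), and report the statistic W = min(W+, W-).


Step 1: Drop any zero differences (none here) and take |d_i|.
|d| = [5, 7, 7, 2, 3, 8, 6, 7]
Step 2: Midrank |d_i| (ties get averaged ranks).
ranks: |5|->3, |7|->6, |7|->6, |2|->1, |3|->2, |8|->8, |6|->4, |7|->6
Step 3: Attach original signs; sum ranks with positive sign and with negative sign.
W+ = 6 + 1 + 2 + 8 + 4 = 21
W- = 3 + 6 + 6 = 15
(Check: W+ + W- = 36 should equal n(n+1)/2 = 36.)
Step 4: Test statistic W = min(W+, W-) = 15.
Step 5: Ties in |d|, so use the tie-corrected normal approximation.
        E[W] = n(n+1)/4 = 8*9/4 = 18.
        Tie groups: |d|=7 (t=3); sum(t^3 - t) = 24.
        Var[W] = n(n+1)(2n+1)/24 - sum(t^3-t)/48 = 1224/24 - 24/48 = 50.5.
        z = (W - E[W]) / sqrt(Var[W]) = (15 - 18) / 7.1063 = -0.4222.
        Two-sided p = 2*Phi(z) = 0.672909.
Step 6: alpha = 0.1. fail to reject H0.

W+ = 21, W- = 15, W = min = 15, p = 0.672909, fail to reject H0.


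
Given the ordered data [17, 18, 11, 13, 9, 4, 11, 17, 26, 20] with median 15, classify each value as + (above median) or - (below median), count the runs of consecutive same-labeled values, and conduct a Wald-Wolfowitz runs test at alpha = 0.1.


Step 1: Compute median = 15; label A = above, B = below.
Labels in order: AABBBBBAAA  (n_A = 5, n_B = 5)
Step 2: Count runs R = 3.
Step 3: Under H0 (random ordering), E[R] = 2*n_A*n_B/(n_A+n_B) + 1 = 2*5*5/10 + 1 = 6.0000.
        Var[R] = 2*n_A*n_B*(2*n_A*n_B - n_A - n_B) / ((n_A+n_B)^2 * (n_A+n_B-1)) = 2000/900 = 2.2222.
        SD[R] = 1.4907.
Step 4: Continuity-corrected z = (R + 0.5 - E[R]) / SD[R] = (3 + 0.5 - 6.0000) / 1.4907 = -1.6771.
Step 5: Two-sided p-value via normal approximation = 2*(1 - Phi(|z|)) = 0.093533.
Step 6: alpha = 0.1. reject H0.

R = 3, z = -1.6771, p = 0.093533, reject H0.


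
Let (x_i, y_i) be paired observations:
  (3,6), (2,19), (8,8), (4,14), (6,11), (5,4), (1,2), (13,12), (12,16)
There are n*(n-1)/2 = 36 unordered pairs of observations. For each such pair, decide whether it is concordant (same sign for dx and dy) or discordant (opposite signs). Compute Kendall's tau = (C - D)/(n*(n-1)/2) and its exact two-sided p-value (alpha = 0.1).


Step 1: Enumerate the 36 unordered pairs (i,j) with i<j and classify each by sign(x_j-x_i) * sign(y_j-y_i).
  (1,2):dx=-1,dy=+13->D; (1,3):dx=+5,dy=+2->C; (1,4):dx=+1,dy=+8->C; (1,5):dx=+3,dy=+5->C
  (1,6):dx=+2,dy=-2->D; (1,7):dx=-2,dy=-4->C; (1,8):dx=+10,dy=+6->C; (1,9):dx=+9,dy=+10->C
  (2,3):dx=+6,dy=-11->D; (2,4):dx=+2,dy=-5->D; (2,5):dx=+4,dy=-8->D; (2,6):dx=+3,dy=-15->D
  (2,7):dx=-1,dy=-17->C; (2,8):dx=+11,dy=-7->D; (2,9):dx=+10,dy=-3->D; (3,4):dx=-4,dy=+6->D
  (3,5):dx=-2,dy=+3->D; (3,6):dx=-3,dy=-4->C; (3,7):dx=-7,dy=-6->C; (3,8):dx=+5,dy=+4->C
  (3,9):dx=+4,dy=+8->C; (4,5):dx=+2,dy=-3->D; (4,6):dx=+1,dy=-10->D; (4,7):dx=-3,dy=-12->C
  (4,8):dx=+9,dy=-2->D; (4,9):dx=+8,dy=+2->C; (5,6):dx=-1,dy=-7->C; (5,7):dx=-5,dy=-9->C
  (5,8):dx=+7,dy=+1->C; (5,9):dx=+6,dy=+5->C; (6,7):dx=-4,dy=-2->C; (6,8):dx=+8,dy=+8->C
  (6,9):dx=+7,dy=+12->C; (7,8):dx=+12,dy=+10->C; (7,9):dx=+11,dy=+14->C; (8,9):dx=-1,dy=+4->D
Step 2: C = 22, D = 14, total pairs = 36.
Step 3: tau = (C - D)/(n(n-1)/2) = (22 - 14)/36 = 0.222222.
Step 4: Exact two-sided p-value (enumerate n! = 362880 permutations of y under H0): p = 0.476709.
Step 5: alpha = 0.1. fail to reject H0.

tau_b = 0.2222 (C=22, D=14), p = 0.476709, fail to reject H0.


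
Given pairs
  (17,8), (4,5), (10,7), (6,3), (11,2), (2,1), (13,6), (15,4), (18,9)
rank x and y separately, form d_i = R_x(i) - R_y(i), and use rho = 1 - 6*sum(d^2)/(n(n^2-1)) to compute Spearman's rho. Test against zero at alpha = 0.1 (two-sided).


Step 1: Rank x and y separately (midranks; no ties here).
rank(x): 17->8, 4->2, 10->4, 6->3, 11->5, 2->1, 13->6, 15->7, 18->9
rank(y): 8->8, 5->5, 7->7, 3->3, 2->2, 1->1, 6->6, 4->4, 9->9
Step 2: d_i = R_x(i) - R_y(i); compute d_i^2.
  (8-8)^2=0, (2-5)^2=9, (4-7)^2=9, (3-3)^2=0, (5-2)^2=9, (1-1)^2=0, (6-6)^2=0, (7-4)^2=9, (9-9)^2=0
sum(d^2) = 36.
Step 3: rho = 1 - 6*36 / (9*(9^2 - 1)) = 1 - 216/720 = 0.700000.
Step 4: Under H0, t = rho * sqrt((n-2)/(1-rho^2)) = 2.5934 ~ t(7).
Step 5: Two-sided p-value from the t-distribution with 7 df = 0.035770.
Step 6: alpha = 0.1. reject H0.

rho = 0.7000, p = 0.035770, reject H0 at alpha = 0.1.


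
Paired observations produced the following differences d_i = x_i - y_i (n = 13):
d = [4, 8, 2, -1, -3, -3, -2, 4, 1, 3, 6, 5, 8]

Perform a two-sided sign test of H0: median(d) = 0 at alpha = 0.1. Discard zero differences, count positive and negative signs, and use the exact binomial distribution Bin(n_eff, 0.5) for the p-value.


Step 1: Discard zero differences. Original n = 13; n_eff = number of nonzero differences = 13.
Nonzero differences (with sign): +4, +8, +2, -1, -3, -3, -2, +4, +1, +3, +6, +5, +8
Step 2: Count signs: positive = 9, negative = 4.
Step 3: Under H0: P(positive) = 0.5, so the number of positives S ~ Bin(13, 0.5).
Step 4: Two-sided exact p-value = sum of Bin(13,0.5) probabilities at or below the observed probability = 0.266846.
Step 5: alpha = 0.1. fail to reject H0.

n_eff = 13, pos = 9, neg = 4, p = 0.266846, fail to reject H0.


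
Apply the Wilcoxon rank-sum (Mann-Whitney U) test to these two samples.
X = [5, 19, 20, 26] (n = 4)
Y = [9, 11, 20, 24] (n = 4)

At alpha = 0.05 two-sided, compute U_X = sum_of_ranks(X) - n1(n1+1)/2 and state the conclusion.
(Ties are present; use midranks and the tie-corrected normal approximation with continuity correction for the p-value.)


Step 1: Combine and sort all 8 observations; assign midranks.
sorted (value, group): (5,X), (9,Y), (11,Y), (19,X), (20,X), (20,Y), (24,Y), (26,X)
ranks: 5->1, 9->2, 11->3, 19->4, 20->5.5, 20->5.5, 24->7, 26->8
Step 2: Rank sum for X: R1 = 1 + 4 + 5.5 + 8 = 18.5.
Step 3: U_X = R1 - n1(n1+1)/2 = 18.5 - 4*5/2 = 18.5 - 10 = 8.5.
       U_Y = n1*n2 - U_X = 16 - 8.5 = 7.5.
Step 4: Ties are present, so use the tie-corrected normal approximation (with continuity correction) for the p-value.
Step 5: p-value = 1.000000; compare to alpha = 0.05. fail to reject H0.

U_X = 8.5, p = 1.000000, fail to reject H0 at alpha = 0.05.


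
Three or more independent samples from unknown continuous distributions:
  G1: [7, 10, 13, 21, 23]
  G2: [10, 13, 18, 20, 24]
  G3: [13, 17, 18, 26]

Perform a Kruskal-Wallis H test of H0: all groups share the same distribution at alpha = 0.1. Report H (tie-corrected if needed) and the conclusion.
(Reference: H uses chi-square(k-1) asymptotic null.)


Step 1: Combine all N = 14 observations and assign midranks.
sorted (value, group, rank): (7,G1,1), (10,G1,2.5), (10,G2,2.5), (13,G1,5), (13,G2,5), (13,G3,5), (17,G3,7), (18,G2,8.5), (18,G3,8.5), (20,G2,10), (21,G1,11), (23,G1,12), (24,G2,13), (26,G3,14)
Step 2: Sum ranks within each group.
R_1 = 31.5 (n_1 = 5)
R_2 = 39 (n_2 = 5)
R_3 = 34.5 (n_3 = 4)
Step 3: H = 12/(N(N+1)) * sum(R_i^2/n_i) - 3(N+1)
     = 12/(14*15) * (31.5^2/5 + 39^2/5 + 34.5^2/4) - 3*15
     = 0.057143 * 800.212 - 45
     = 0.726429.
Step 4: Ties present; correction factor C = 1 - 36/(14^3 - 14) = 0.986813. Corrected H = 0.726429 / 0.986813 = 0.736136.
Step 5: Under H0, H ~ chi^2(2); p-value = 0.692070.
Step 6: alpha = 0.1. fail to reject H0.

H = 0.7361, df = 2, p = 0.692070, fail to reject H0.


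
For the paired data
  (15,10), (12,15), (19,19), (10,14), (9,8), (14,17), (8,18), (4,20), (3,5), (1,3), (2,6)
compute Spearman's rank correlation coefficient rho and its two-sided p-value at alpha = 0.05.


Step 1: Rank x and y separately (midranks; no ties here).
rank(x): 15->10, 12->8, 19->11, 10->7, 9->6, 14->9, 8->5, 4->4, 3->3, 1->1, 2->2
rank(y): 10->5, 15->7, 19->10, 14->6, 8->4, 17->8, 18->9, 20->11, 5->2, 3->1, 6->3
Step 2: d_i = R_x(i) - R_y(i); compute d_i^2.
  (10-5)^2=25, (8-7)^2=1, (11-10)^2=1, (7-6)^2=1, (6-4)^2=4, (9-8)^2=1, (5-9)^2=16, (4-11)^2=49, (3-2)^2=1, (1-1)^2=0, (2-3)^2=1
sum(d^2) = 100.
Step 3: rho = 1 - 6*100 / (11*(11^2 - 1)) = 1 - 600/1320 = 0.545455.
Step 4: Under H0, t = rho * sqrt((n-2)/(1-rho^2)) = 1.9524 ~ t(9).
Step 5: Two-sided p-value from the t-distribution with 9 df = 0.082651.
Step 6: alpha = 0.05. fail to reject H0.

rho = 0.5455, p = 0.082651, fail to reject H0 at alpha = 0.05.


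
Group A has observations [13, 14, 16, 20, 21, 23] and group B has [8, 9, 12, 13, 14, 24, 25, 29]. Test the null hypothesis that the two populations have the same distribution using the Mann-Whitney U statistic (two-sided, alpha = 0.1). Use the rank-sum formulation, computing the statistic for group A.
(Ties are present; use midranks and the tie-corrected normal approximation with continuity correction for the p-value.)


Step 1: Combine and sort all 14 observations; assign midranks.
sorted (value, group): (8,Y), (9,Y), (12,Y), (13,X), (13,Y), (14,X), (14,Y), (16,X), (20,X), (21,X), (23,X), (24,Y), (25,Y), (29,Y)
ranks: 8->1, 9->2, 12->3, 13->4.5, 13->4.5, 14->6.5, 14->6.5, 16->8, 20->9, 21->10, 23->11, 24->12, 25->13, 29->14
Step 2: Rank sum for X: R1 = 4.5 + 6.5 + 8 + 9 + 10 + 11 = 49.
Step 3: U_X = R1 - n1(n1+1)/2 = 49 - 6*7/2 = 49 - 21 = 28.
       U_Y = n1*n2 - U_X = 48 - 28 = 20.
Step 4: Ties are present, so use the tie-corrected normal approximation (with continuity correction) for the p-value.
Step 5: p-value = 0.650661; compare to alpha = 0.1. fail to reject H0.

U_X = 28, p = 0.650661, fail to reject H0 at alpha = 0.1.


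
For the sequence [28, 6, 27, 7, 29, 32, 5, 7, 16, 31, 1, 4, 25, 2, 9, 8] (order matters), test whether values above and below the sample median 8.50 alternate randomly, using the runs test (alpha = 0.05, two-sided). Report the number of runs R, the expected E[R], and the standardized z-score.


Step 1: Compute median = 8.50; label A = above, B = below.
Labels in order: ABABAABBAABBABAB  (n_A = 8, n_B = 8)
Step 2: Count runs R = 12.
Step 3: Under H0 (random ordering), E[R] = 2*n_A*n_B/(n_A+n_B) + 1 = 2*8*8/16 + 1 = 9.0000.
        Var[R] = 2*n_A*n_B*(2*n_A*n_B - n_A - n_B) / ((n_A+n_B)^2 * (n_A+n_B-1)) = 14336/3840 = 3.7333.
        SD[R] = 1.9322.
Step 4: Continuity-corrected z = (R - 0.5 - E[R]) / SD[R] = (12 - 0.5 - 9.0000) / 1.9322 = 1.2939.
Step 5: Two-sided p-value via normal approximation = 2*(1 - Phi(|z|)) = 0.195709.
Step 6: alpha = 0.05. fail to reject H0.

R = 12, z = 1.2939, p = 0.195709, fail to reject H0.


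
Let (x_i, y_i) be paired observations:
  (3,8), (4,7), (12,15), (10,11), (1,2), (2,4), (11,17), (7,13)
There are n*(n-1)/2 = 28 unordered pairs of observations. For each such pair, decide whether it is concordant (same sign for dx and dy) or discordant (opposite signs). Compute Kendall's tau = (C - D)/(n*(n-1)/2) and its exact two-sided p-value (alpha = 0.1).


Step 1: Enumerate the 28 unordered pairs (i,j) with i<j and classify each by sign(x_j-x_i) * sign(y_j-y_i).
  (1,2):dx=+1,dy=-1->D; (1,3):dx=+9,dy=+7->C; (1,4):dx=+7,dy=+3->C; (1,5):dx=-2,dy=-6->C
  (1,6):dx=-1,dy=-4->C; (1,7):dx=+8,dy=+9->C; (1,8):dx=+4,dy=+5->C; (2,3):dx=+8,dy=+8->C
  (2,4):dx=+6,dy=+4->C; (2,5):dx=-3,dy=-5->C; (2,6):dx=-2,dy=-3->C; (2,7):dx=+7,dy=+10->C
  (2,8):dx=+3,dy=+6->C; (3,4):dx=-2,dy=-4->C; (3,5):dx=-11,dy=-13->C; (3,6):dx=-10,dy=-11->C
  (3,7):dx=-1,dy=+2->D; (3,8):dx=-5,dy=-2->C; (4,5):dx=-9,dy=-9->C; (4,6):dx=-8,dy=-7->C
  (4,7):dx=+1,dy=+6->C; (4,8):dx=-3,dy=+2->D; (5,6):dx=+1,dy=+2->C; (5,7):dx=+10,dy=+15->C
  (5,8):dx=+6,dy=+11->C; (6,7):dx=+9,dy=+13->C; (6,8):dx=+5,dy=+9->C; (7,8):dx=-4,dy=-4->C
Step 2: C = 25, D = 3, total pairs = 28.
Step 3: tau = (C - D)/(n(n-1)/2) = (25 - 3)/28 = 0.785714.
Step 4: Exact two-sided p-value (enumerate n! = 40320 permutations of y under H0): p = 0.005506.
Step 5: alpha = 0.1. reject H0.

tau_b = 0.7857 (C=25, D=3), p = 0.005506, reject H0.


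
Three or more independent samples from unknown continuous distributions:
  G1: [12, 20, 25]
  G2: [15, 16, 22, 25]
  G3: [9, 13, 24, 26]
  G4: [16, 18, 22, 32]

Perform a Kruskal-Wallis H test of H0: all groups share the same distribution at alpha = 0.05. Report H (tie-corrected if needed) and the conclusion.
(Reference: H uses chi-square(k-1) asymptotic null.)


Step 1: Combine all N = 15 observations and assign midranks.
sorted (value, group, rank): (9,G3,1), (12,G1,2), (13,G3,3), (15,G2,4), (16,G2,5.5), (16,G4,5.5), (18,G4,7), (20,G1,8), (22,G2,9.5), (22,G4,9.5), (24,G3,11), (25,G1,12.5), (25,G2,12.5), (26,G3,14), (32,G4,15)
Step 2: Sum ranks within each group.
R_1 = 22.5 (n_1 = 3)
R_2 = 31.5 (n_2 = 4)
R_3 = 29 (n_3 = 4)
R_4 = 37 (n_4 = 4)
Step 3: H = 12/(N(N+1)) * sum(R_i^2/n_i) - 3(N+1)
     = 12/(15*16) * (22.5^2/3 + 31.5^2/4 + 29^2/4 + 37^2/4) - 3*16
     = 0.050000 * 969.312 - 48
     = 0.465625.
Step 4: Ties present; correction factor C = 1 - 18/(15^3 - 15) = 0.994643. Corrected H = 0.465625 / 0.994643 = 0.468133.
Step 5: Under H0, H ~ chi^2(3); p-value = 0.925835.
Step 6: alpha = 0.05. fail to reject H0.

H = 0.4681, df = 3, p = 0.925835, fail to reject H0.


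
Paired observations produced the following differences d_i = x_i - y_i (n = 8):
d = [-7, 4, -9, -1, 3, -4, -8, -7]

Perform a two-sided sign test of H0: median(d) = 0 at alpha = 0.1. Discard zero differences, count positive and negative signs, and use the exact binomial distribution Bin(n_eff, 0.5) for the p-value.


Step 1: Discard zero differences. Original n = 8; n_eff = number of nonzero differences = 8.
Nonzero differences (with sign): -7, +4, -9, -1, +3, -4, -8, -7
Step 2: Count signs: positive = 2, negative = 6.
Step 3: Under H0: P(positive) = 0.5, so the number of positives S ~ Bin(8, 0.5).
Step 4: Two-sided exact p-value = sum of Bin(8,0.5) probabilities at or below the observed probability = 0.289062.
Step 5: alpha = 0.1. fail to reject H0.

n_eff = 8, pos = 2, neg = 6, p = 0.289062, fail to reject H0.


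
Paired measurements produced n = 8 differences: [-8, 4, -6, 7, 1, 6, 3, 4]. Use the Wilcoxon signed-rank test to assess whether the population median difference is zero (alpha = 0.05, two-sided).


Step 1: Drop any zero differences (none here) and take |d_i|.
|d| = [8, 4, 6, 7, 1, 6, 3, 4]
Step 2: Midrank |d_i| (ties get averaged ranks).
ranks: |8|->8, |4|->3.5, |6|->5.5, |7|->7, |1|->1, |6|->5.5, |3|->2, |4|->3.5
Step 3: Attach original signs; sum ranks with positive sign and with negative sign.
W+ = 3.5 + 7 + 1 + 5.5 + 2 + 3.5 = 22.5
W- = 8 + 5.5 = 13.5
(Check: W+ + W- = 36 should equal n(n+1)/2 = 36.)
Step 4: Test statistic W = min(W+, W-) = 13.5.
Step 5: Ties in |d|, so use the tie-corrected normal approximation.
        E[W] = n(n+1)/4 = 8*9/4 = 18.
        Tie groups: |d|=4 (t=2), |d|=6 (t=2); sum(t^3 - t) = 12.
        Var[W] = n(n+1)(2n+1)/24 - sum(t^3-t)/48 = 1224/24 - 12/48 = 50.75.
        z = (W - E[W]) / sqrt(Var[W]) = (13.5 - 18) / 7.1239 = -0.6317.
        Two-sided p = 2*Phi(z) = 0.527599.
Step 6: alpha = 0.05. fail to reject H0.

W+ = 22.5, W- = 13.5, W = min = 13.5, p = 0.527599, fail to reject H0.


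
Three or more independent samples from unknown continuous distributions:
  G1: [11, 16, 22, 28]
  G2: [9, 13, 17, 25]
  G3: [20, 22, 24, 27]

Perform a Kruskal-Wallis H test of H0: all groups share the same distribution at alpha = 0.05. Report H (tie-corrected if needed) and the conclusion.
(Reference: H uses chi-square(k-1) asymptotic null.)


Step 1: Combine all N = 12 observations and assign midranks.
sorted (value, group, rank): (9,G2,1), (11,G1,2), (13,G2,3), (16,G1,4), (17,G2,5), (20,G3,6), (22,G1,7.5), (22,G3,7.5), (24,G3,9), (25,G2,10), (27,G3,11), (28,G1,12)
Step 2: Sum ranks within each group.
R_1 = 25.5 (n_1 = 4)
R_2 = 19 (n_2 = 4)
R_3 = 33.5 (n_3 = 4)
Step 3: H = 12/(N(N+1)) * sum(R_i^2/n_i) - 3(N+1)
     = 12/(12*13) * (25.5^2/4 + 19^2/4 + 33.5^2/4) - 3*13
     = 0.076923 * 533.375 - 39
     = 2.028846.
Step 4: Ties present; correction factor C = 1 - 6/(12^3 - 12) = 0.996503. Corrected H = 2.028846 / 0.996503 = 2.035965.
Step 5: Under H0, H ~ chi^2(2); p-value = 0.361323.
Step 6: alpha = 0.05. fail to reject H0.

H = 2.0360, df = 2, p = 0.361323, fail to reject H0.


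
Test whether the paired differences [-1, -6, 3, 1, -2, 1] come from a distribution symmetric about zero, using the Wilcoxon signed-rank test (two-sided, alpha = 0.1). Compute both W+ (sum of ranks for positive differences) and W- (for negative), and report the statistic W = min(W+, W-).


Step 1: Drop any zero differences (none here) and take |d_i|.
|d| = [1, 6, 3, 1, 2, 1]
Step 2: Midrank |d_i| (ties get averaged ranks).
ranks: |1|->2, |6|->6, |3|->5, |1|->2, |2|->4, |1|->2
Step 3: Attach original signs; sum ranks with positive sign and with negative sign.
W+ = 5 + 2 + 2 = 9
W- = 2 + 6 + 4 = 12
(Check: W+ + W- = 21 should equal n(n+1)/2 = 21.)
Step 4: Test statistic W = min(W+, W-) = 9.
Step 5: Ties in |d|, so use the tie-corrected normal approximation.
        E[W] = n(n+1)/4 = 6*7/4 = 10.5.
        Tie groups: |d|=1 (t=3); sum(t^3 - t) = 24.
        Var[W] = n(n+1)(2n+1)/24 - sum(t^3-t)/48 = 546/24 - 24/48 = 22.25.
        z = (W - E[W]) / sqrt(Var[W]) = (9 - 10.5) / 4.7170 = -0.3180.
        Two-sided p = 2*Phi(z) = 0.750485.
Step 6: alpha = 0.1. fail to reject H0.

W+ = 9, W- = 12, W = min = 9, p = 0.750485, fail to reject H0.


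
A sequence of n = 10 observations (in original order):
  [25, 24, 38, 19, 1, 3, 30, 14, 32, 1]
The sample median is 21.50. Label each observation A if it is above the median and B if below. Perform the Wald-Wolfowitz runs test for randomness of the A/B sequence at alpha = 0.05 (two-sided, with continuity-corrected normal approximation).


Step 1: Compute median = 21.50; label A = above, B = below.
Labels in order: AAABBBABAB  (n_A = 5, n_B = 5)
Step 2: Count runs R = 6.
Step 3: Under H0 (random ordering), E[R] = 2*n_A*n_B/(n_A+n_B) + 1 = 2*5*5/10 + 1 = 6.0000.
        Var[R] = 2*n_A*n_B*(2*n_A*n_B - n_A - n_B) / ((n_A+n_B)^2 * (n_A+n_B-1)) = 2000/900 = 2.2222.
        SD[R] = 1.4907.
Step 4: R = E[R], so z = 0 with no continuity correction.
Step 5: Two-sided p-value via normal approximation = 2*(1 - Phi(|z|)) = 1.000000.
Step 6: alpha = 0.05. fail to reject H0.

R = 6, z = 0.0000, p = 1.000000, fail to reject H0.


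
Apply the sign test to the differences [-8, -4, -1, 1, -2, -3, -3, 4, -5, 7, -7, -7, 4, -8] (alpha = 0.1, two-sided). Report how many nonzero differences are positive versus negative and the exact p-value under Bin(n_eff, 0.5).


Step 1: Discard zero differences. Original n = 14; n_eff = number of nonzero differences = 14.
Nonzero differences (with sign): -8, -4, -1, +1, -2, -3, -3, +4, -5, +7, -7, -7, +4, -8
Step 2: Count signs: positive = 4, negative = 10.
Step 3: Under H0: P(positive) = 0.5, so the number of positives S ~ Bin(14, 0.5).
Step 4: Two-sided exact p-value = sum of Bin(14,0.5) probabilities at or below the observed probability = 0.179565.
Step 5: alpha = 0.1. fail to reject H0.

n_eff = 14, pos = 4, neg = 10, p = 0.179565, fail to reject H0.


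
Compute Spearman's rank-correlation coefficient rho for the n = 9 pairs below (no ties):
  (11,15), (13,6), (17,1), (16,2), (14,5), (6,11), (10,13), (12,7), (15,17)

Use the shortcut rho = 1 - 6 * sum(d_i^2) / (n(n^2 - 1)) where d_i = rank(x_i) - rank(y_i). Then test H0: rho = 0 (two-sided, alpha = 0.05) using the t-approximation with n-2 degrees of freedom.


Step 1: Rank x and y separately (midranks; no ties here).
rank(x): 11->3, 13->5, 17->9, 16->8, 14->6, 6->1, 10->2, 12->4, 15->7
rank(y): 15->8, 6->4, 1->1, 2->2, 5->3, 11->6, 13->7, 7->5, 17->9
Step 2: d_i = R_x(i) - R_y(i); compute d_i^2.
  (3-8)^2=25, (5-4)^2=1, (9-1)^2=64, (8-2)^2=36, (6-3)^2=9, (1-6)^2=25, (2-7)^2=25, (4-5)^2=1, (7-9)^2=4
sum(d^2) = 190.
Step 3: rho = 1 - 6*190 / (9*(9^2 - 1)) = 1 - 1140/720 = -0.583333.
Step 4: Under H0, t = rho * sqrt((n-2)/(1-rho^2)) = -1.9001 ~ t(7).
Step 5: Two-sided p-value from the t-distribution with 7 df = 0.099186.
Step 6: alpha = 0.05. fail to reject H0.

rho = -0.5833, p = 0.099186, fail to reject H0 at alpha = 0.05.


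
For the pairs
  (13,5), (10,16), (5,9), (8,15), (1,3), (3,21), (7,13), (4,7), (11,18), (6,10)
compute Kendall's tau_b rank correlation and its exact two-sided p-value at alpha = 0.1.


Step 1: Enumerate the 45 unordered pairs (i,j) with i<j and classify each by sign(x_j-x_i) * sign(y_j-y_i).
  (1,2):dx=-3,dy=+11->D; (1,3):dx=-8,dy=+4->D; (1,4):dx=-5,dy=+10->D; (1,5):dx=-12,dy=-2->C
  (1,6):dx=-10,dy=+16->D; (1,7):dx=-6,dy=+8->D; (1,8):dx=-9,dy=+2->D; (1,9):dx=-2,dy=+13->D
  (1,10):dx=-7,dy=+5->D; (2,3):dx=-5,dy=-7->C; (2,4):dx=-2,dy=-1->C; (2,5):dx=-9,dy=-13->C
  (2,6):dx=-7,dy=+5->D; (2,7):dx=-3,dy=-3->C; (2,8):dx=-6,dy=-9->C; (2,9):dx=+1,dy=+2->C
  (2,10):dx=-4,dy=-6->C; (3,4):dx=+3,dy=+6->C; (3,5):dx=-4,dy=-6->C; (3,6):dx=-2,dy=+12->D
  (3,7):dx=+2,dy=+4->C; (3,8):dx=-1,dy=-2->C; (3,9):dx=+6,dy=+9->C; (3,10):dx=+1,dy=+1->C
  (4,5):dx=-7,dy=-12->C; (4,6):dx=-5,dy=+6->D; (4,7):dx=-1,dy=-2->C; (4,8):dx=-4,dy=-8->C
  (4,9):dx=+3,dy=+3->C; (4,10):dx=-2,dy=-5->C; (5,6):dx=+2,dy=+18->C; (5,7):dx=+6,dy=+10->C
  (5,8):dx=+3,dy=+4->C; (5,9):dx=+10,dy=+15->C; (5,10):dx=+5,dy=+7->C; (6,7):dx=+4,dy=-8->D
  (6,8):dx=+1,dy=-14->D; (6,9):dx=+8,dy=-3->D; (6,10):dx=+3,dy=-11->D; (7,8):dx=-3,dy=-6->C
  (7,9):dx=+4,dy=+5->C; (7,10):dx=-1,dy=-3->C; (8,9):dx=+7,dy=+11->C; (8,10):dx=+2,dy=+3->C
  (9,10):dx=-5,dy=-8->C
Step 2: C = 30, D = 15, total pairs = 45.
Step 3: tau = (C - D)/(n(n-1)/2) = (30 - 15)/45 = 0.333333.
Step 4: Exact two-sided p-value (enumerate n! = 3628800 permutations of y under H0): p = 0.216373.
Step 5: alpha = 0.1. fail to reject H0.

tau_b = 0.3333 (C=30, D=15), p = 0.216373, fail to reject H0.


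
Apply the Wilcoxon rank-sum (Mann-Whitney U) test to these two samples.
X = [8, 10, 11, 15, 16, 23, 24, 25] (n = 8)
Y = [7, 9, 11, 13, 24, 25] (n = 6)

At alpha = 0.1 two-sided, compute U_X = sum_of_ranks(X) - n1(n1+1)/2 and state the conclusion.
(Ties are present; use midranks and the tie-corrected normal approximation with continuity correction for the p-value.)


Step 1: Combine and sort all 14 observations; assign midranks.
sorted (value, group): (7,Y), (8,X), (9,Y), (10,X), (11,X), (11,Y), (13,Y), (15,X), (16,X), (23,X), (24,X), (24,Y), (25,X), (25,Y)
ranks: 7->1, 8->2, 9->3, 10->4, 11->5.5, 11->5.5, 13->7, 15->8, 16->9, 23->10, 24->11.5, 24->11.5, 25->13.5, 25->13.5
Step 2: Rank sum for X: R1 = 2 + 4 + 5.5 + 8 + 9 + 10 + 11.5 + 13.5 = 63.5.
Step 3: U_X = R1 - n1(n1+1)/2 = 63.5 - 8*9/2 = 63.5 - 36 = 27.5.
       U_Y = n1*n2 - U_X = 48 - 27.5 = 20.5.
Step 4: Ties are present, so use the tie-corrected normal approximation (with continuity correction) for the p-value.
Step 5: p-value = 0.697586; compare to alpha = 0.1. fail to reject H0.

U_X = 27.5, p = 0.697586, fail to reject H0 at alpha = 0.1.


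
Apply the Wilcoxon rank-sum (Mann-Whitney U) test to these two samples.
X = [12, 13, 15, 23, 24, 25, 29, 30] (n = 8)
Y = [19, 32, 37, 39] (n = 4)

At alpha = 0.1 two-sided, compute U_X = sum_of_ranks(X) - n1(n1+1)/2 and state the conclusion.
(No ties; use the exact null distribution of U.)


Step 1: Combine and sort all 12 observations; assign midranks.
sorted (value, group): (12,X), (13,X), (15,X), (19,Y), (23,X), (24,X), (25,X), (29,X), (30,X), (32,Y), (37,Y), (39,Y)
ranks: 12->1, 13->2, 15->3, 19->4, 23->5, 24->6, 25->7, 29->8, 30->9, 32->10, 37->11, 39->12
Step 2: Rank sum for X: R1 = 1 + 2 + 3 + 5 + 6 + 7 + 8 + 9 = 41.
Step 3: U_X = R1 - n1(n1+1)/2 = 41 - 8*9/2 = 41 - 36 = 5.
       U_Y = n1*n2 - U_X = 32 - 5 = 27.
Step 4: No ties, so the exact null distribution of U (based on enumerating the C(12,8) = 495 equally likely rank assignments) gives the two-sided p-value.
Step 5: p-value = 0.072727; compare to alpha = 0.1. reject H0.

U_X = 5, p = 0.072727, reject H0 at alpha = 0.1.


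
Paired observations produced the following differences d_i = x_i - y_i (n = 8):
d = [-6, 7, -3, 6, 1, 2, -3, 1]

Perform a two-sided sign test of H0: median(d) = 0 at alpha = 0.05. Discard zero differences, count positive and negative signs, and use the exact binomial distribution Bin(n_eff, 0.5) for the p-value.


Step 1: Discard zero differences. Original n = 8; n_eff = number of nonzero differences = 8.
Nonzero differences (with sign): -6, +7, -3, +6, +1, +2, -3, +1
Step 2: Count signs: positive = 5, negative = 3.
Step 3: Under H0: P(positive) = 0.5, so the number of positives S ~ Bin(8, 0.5).
Step 4: Two-sided exact p-value = sum of Bin(8,0.5) probabilities at or below the observed probability = 0.726562.
Step 5: alpha = 0.05. fail to reject H0.

n_eff = 8, pos = 5, neg = 3, p = 0.726562, fail to reject H0.


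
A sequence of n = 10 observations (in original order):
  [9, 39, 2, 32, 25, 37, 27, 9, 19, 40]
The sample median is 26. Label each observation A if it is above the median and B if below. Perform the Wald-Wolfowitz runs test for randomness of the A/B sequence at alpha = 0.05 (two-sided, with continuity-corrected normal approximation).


Step 1: Compute median = 26; label A = above, B = below.
Labels in order: BABABAABBA  (n_A = 5, n_B = 5)
Step 2: Count runs R = 8.
Step 3: Under H0 (random ordering), E[R] = 2*n_A*n_B/(n_A+n_B) + 1 = 2*5*5/10 + 1 = 6.0000.
        Var[R] = 2*n_A*n_B*(2*n_A*n_B - n_A - n_B) / ((n_A+n_B)^2 * (n_A+n_B-1)) = 2000/900 = 2.2222.
        SD[R] = 1.4907.
Step 4: Continuity-corrected z = (R - 0.5 - E[R]) / SD[R] = (8 - 0.5 - 6.0000) / 1.4907 = 1.0062.
Step 5: Two-sided p-value via normal approximation = 2*(1 - Phi(|z|)) = 0.314305.
Step 6: alpha = 0.05. fail to reject H0.

R = 8, z = 1.0062, p = 0.314305, fail to reject H0.


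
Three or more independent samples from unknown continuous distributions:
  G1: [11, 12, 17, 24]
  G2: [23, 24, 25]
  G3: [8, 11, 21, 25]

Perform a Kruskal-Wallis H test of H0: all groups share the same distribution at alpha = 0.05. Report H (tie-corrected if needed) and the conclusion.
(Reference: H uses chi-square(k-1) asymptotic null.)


Step 1: Combine all N = 11 observations and assign midranks.
sorted (value, group, rank): (8,G3,1), (11,G1,2.5), (11,G3,2.5), (12,G1,4), (17,G1,5), (21,G3,6), (23,G2,7), (24,G1,8.5), (24,G2,8.5), (25,G2,10.5), (25,G3,10.5)
Step 2: Sum ranks within each group.
R_1 = 20 (n_1 = 4)
R_2 = 26 (n_2 = 3)
R_3 = 20 (n_3 = 4)
Step 3: H = 12/(N(N+1)) * sum(R_i^2/n_i) - 3(N+1)
     = 12/(11*12) * (20^2/4 + 26^2/3 + 20^2/4) - 3*12
     = 0.090909 * 425.333 - 36
     = 2.666667.
Step 4: Ties present; correction factor C = 1 - 18/(11^3 - 11) = 0.986364. Corrected H = 2.666667 / 0.986364 = 2.703533.
Step 5: Under H0, H ~ chi^2(2); p-value = 0.258783.
Step 6: alpha = 0.05. fail to reject H0.

H = 2.7035, df = 2, p = 0.258783, fail to reject H0.


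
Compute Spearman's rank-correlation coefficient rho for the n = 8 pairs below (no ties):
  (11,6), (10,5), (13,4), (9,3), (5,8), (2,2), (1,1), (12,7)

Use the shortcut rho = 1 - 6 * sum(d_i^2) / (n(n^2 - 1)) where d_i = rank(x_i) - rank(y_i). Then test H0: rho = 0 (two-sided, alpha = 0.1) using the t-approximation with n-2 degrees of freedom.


Step 1: Rank x and y separately (midranks; no ties here).
rank(x): 11->6, 10->5, 13->8, 9->4, 5->3, 2->2, 1->1, 12->7
rank(y): 6->6, 5->5, 4->4, 3->3, 8->8, 2->2, 1->1, 7->7
Step 2: d_i = R_x(i) - R_y(i); compute d_i^2.
  (6-6)^2=0, (5-5)^2=0, (8-4)^2=16, (4-3)^2=1, (3-8)^2=25, (2-2)^2=0, (1-1)^2=0, (7-7)^2=0
sum(d^2) = 42.
Step 3: rho = 1 - 6*42 / (8*(8^2 - 1)) = 1 - 252/504 = 0.500000.
Step 4: Under H0, t = rho * sqrt((n-2)/(1-rho^2)) = 1.4142 ~ t(6).
Step 5: Two-sided p-value from the t-distribution with 6 df = 0.207031.
Step 6: alpha = 0.1. fail to reject H0.

rho = 0.5000, p = 0.207031, fail to reject H0 at alpha = 0.1.


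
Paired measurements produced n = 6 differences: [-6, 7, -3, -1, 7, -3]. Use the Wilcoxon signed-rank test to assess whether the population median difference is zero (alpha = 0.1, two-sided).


Step 1: Drop any zero differences (none here) and take |d_i|.
|d| = [6, 7, 3, 1, 7, 3]
Step 2: Midrank |d_i| (ties get averaged ranks).
ranks: |6|->4, |7|->5.5, |3|->2.5, |1|->1, |7|->5.5, |3|->2.5
Step 3: Attach original signs; sum ranks with positive sign and with negative sign.
W+ = 5.5 + 5.5 = 11
W- = 4 + 2.5 + 1 + 2.5 = 10
(Check: W+ + W- = 21 should equal n(n+1)/2 = 21.)
Step 4: Test statistic W = min(W+, W-) = 10.
Step 5: Ties in |d|, so use the tie-corrected normal approximation.
        E[W] = n(n+1)/4 = 6*7/4 = 10.5.
        Tie groups: |d|=3 (t=2), |d|=7 (t=2); sum(t^3 - t) = 12.
        Var[W] = n(n+1)(2n+1)/24 - sum(t^3-t)/48 = 546/24 - 12/48 = 22.5.
        z = (W - E[W]) / sqrt(Var[W]) = (10 - 10.5) / 4.7434 = -0.1054.
        Two-sided p = 2*Phi(z) = 0.916051.
Step 6: alpha = 0.1. fail to reject H0.

W+ = 11, W- = 10, W = min = 10, p = 0.916051, fail to reject H0.


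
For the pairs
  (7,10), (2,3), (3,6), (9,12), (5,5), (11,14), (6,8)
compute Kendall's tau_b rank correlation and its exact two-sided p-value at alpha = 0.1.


Step 1: Enumerate the 21 unordered pairs (i,j) with i<j and classify each by sign(x_j-x_i) * sign(y_j-y_i).
  (1,2):dx=-5,dy=-7->C; (1,3):dx=-4,dy=-4->C; (1,4):dx=+2,dy=+2->C; (1,5):dx=-2,dy=-5->C
  (1,6):dx=+4,dy=+4->C; (1,7):dx=-1,dy=-2->C; (2,3):dx=+1,dy=+3->C; (2,4):dx=+7,dy=+9->C
  (2,5):dx=+3,dy=+2->C; (2,6):dx=+9,dy=+11->C; (2,7):dx=+4,dy=+5->C; (3,4):dx=+6,dy=+6->C
  (3,5):dx=+2,dy=-1->D; (3,6):dx=+8,dy=+8->C; (3,7):dx=+3,dy=+2->C; (4,5):dx=-4,dy=-7->C
  (4,6):dx=+2,dy=+2->C; (4,7):dx=-3,dy=-4->C; (5,6):dx=+6,dy=+9->C; (5,7):dx=+1,dy=+3->C
  (6,7):dx=-5,dy=-6->C
Step 2: C = 20, D = 1, total pairs = 21.
Step 3: tau = (C - D)/(n(n-1)/2) = (20 - 1)/21 = 0.904762.
Step 4: Exact two-sided p-value (enumerate n! = 5040 permutations of y under H0): p = 0.002778.
Step 5: alpha = 0.1. reject H0.

tau_b = 0.9048 (C=20, D=1), p = 0.002778, reject H0.


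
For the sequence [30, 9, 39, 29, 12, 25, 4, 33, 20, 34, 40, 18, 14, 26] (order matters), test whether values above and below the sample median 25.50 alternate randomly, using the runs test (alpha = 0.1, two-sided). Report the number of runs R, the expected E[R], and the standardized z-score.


Step 1: Compute median = 25.50; label A = above, B = below.
Labels in order: ABAABBBABAABBA  (n_A = 7, n_B = 7)
Step 2: Count runs R = 9.
Step 3: Under H0 (random ordering), E[R] = 2*n_A*n_B/(n_A+n_B) + 1 = 2*7*7/14 + 1 = 8.0000.
        Var[R] = 2*n_A*n_B*(2*n_A*n_B - n_A - n_B) / ((n_A+n_B)^2 * (n_A+n_B-1)) = 8232/2548 = 3.2308.
        SD[R] = 1.7974.
Step 4: Continuity-corrected z = (R - 0.5 - E[R]) / SD[R] = (9 - 0.5 - 8.0000) / 1.7974 = 0.2782.
Step 5: Two-sided p-value via normal approximation = 2*(1 - Phi(|z|)) = 0.780879.
Step 6: alpha = 0.1. fail to reject H0.

R = 9, z = 0.2782, p = 0.780879, fail to reject H0.


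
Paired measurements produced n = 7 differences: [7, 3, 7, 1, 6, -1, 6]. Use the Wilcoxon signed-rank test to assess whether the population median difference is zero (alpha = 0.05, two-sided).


Step 1: Drop any zero differences (none here) and take |d_i|.
|d| = [7, 3, 7, 1, 6, 1, 6]
Step 2: Midrank |d_i| (ties get averaged ranks).
ranks: |7|->6.5, |3|->3, |7|->6.5, |1|->1.5, |6|->4.5, |1|->1.5, |6|->4.5
Step 3: Attach original signs; sum ranks with positive sign and with negative sign.
W+ = 6.5 + 3 + 6.5 + 1.5 + 4.5 + 4.5 = 26.5
W- = 1.5 = 1.5
(Check: W+ + W- = 28 should equal n(n+1)/2 = 28.)
Step 4: Test statistic W = min(W+, W-) = 1.5.
Step 5: Ties in |d|, so use the tie-corrected normal approximation.
        E[W] = n(n+1)/4 = 7*8/4 = 14.
        Tie groups: |d|=1 (t=2), |d|=6 (t=2), |d|=7 (t=2); sum(t^3 - t) = 18.
        Var[W] = n(n+1)(2n+1)/24 - sum(t^3-t)/48 = 840/24 - 18/48 = 34.625.
        z = (W - E[W]) / sqrt(Var[W]) = (1.5 - 14) / 5.8843 = -2.1243.
        Two-sided p = 2*Phi(z) = 0.033645.
Step 6: alpha = 0.05. reject H0.

W+ = 26.5, W- = 1.5, W = min = 1.5, p = 0.033645, reject H0.


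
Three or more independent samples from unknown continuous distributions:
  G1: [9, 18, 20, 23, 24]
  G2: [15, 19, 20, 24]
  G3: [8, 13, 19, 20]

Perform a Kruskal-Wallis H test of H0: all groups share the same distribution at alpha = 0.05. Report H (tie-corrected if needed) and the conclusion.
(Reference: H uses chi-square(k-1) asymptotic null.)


Step 1: Combine all N = 13 observations and assign midranks.
sorted (value, group, rank): (8,G3,1), (9,G1,2), (13,G3,3), (15,G2,4), (18,G1,5), (19,G2,6.5), (19,G3,6.5), (20,G1,9), (20,G2,9), (20,G3,9), (23,G1,11), (24,G1,12.5), (24,G2,12.5)
Step 2: Sum ranks within each group.
R_1 = 39.5 (n_1 = 5)
R_2 = 32 (n_2 = 4)
R_3 = 19.5 (n_3 = 4)
Step 3: H = 12/(N(N+1)) * sum(R_i^2/n_i) - 3(N+1)
     = 12/(13*14) * (39.5^2/5 + 32^2/4 + 19.5^2/4) - 3*14
     = 0.065934 * 663.112 - 42
     = 1.721703.
Step 4: Ties present; correction factor C = 1 - 36/(13^3 - 13) = 0.983516. Corrected H = 1.721703 / 0.983516 = 1.750559.
Step 5: Under H0, H ~ chi^2(2); p-value = 0.416746.
Step 6: alpha = 0.05. fail to reject H0.

H = 1.7506, df = 2, p = 0.416746, fail to reject H0.


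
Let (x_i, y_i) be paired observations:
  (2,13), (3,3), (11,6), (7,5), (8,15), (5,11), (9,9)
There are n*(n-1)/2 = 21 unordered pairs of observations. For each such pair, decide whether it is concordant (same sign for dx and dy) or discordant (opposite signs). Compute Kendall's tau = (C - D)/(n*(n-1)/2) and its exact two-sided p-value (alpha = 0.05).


Step 1: Enumerate the 21 unordered pairs (i,j) with i<j and classify each by sign(x_j-x_i) * sign(y_j-y_i).
  (1,2):dx=+1,dy=-10->D; (1,3):dx=+9,dy=-7->D; (1,4):dx=+5,dy=-8->D; (1,5):dx=+6,dy=+2->C
  (1,6):dx=+3,dy=-2->D; (1,7):dx=+7,dy=-4->D; (2,3):dx=+8,dy=+3->C; (2,4):dx=+4,dy=+2->C
  (2,5):dx=+5,dy=+12->C; (2,6):dx=+2,dy=+8->C; (2,7):dx=+6,dy=+6->C; (3,4):dx=-4,dy=-1->C
  (3,5):dx=-3,dy=+9->D; (3,6):dx=-6,dy=+5->D; (3,7):dx=-2,dy=+3->D; (4,5):dx=+1,dy=+10->C
  (4,6):dx=-2,dy=+6->D; (4,7):dx=+2,dy=+4->C; (5,6):dx=-3,dy=-4->C; (5,7):dx=+1,dy=-6->D
  (6,7):dx=+4,dy=-2->D
Step 2: C = 10, D = 11, total pairs = 21.
Step 3: tau = (C - D)/(n(n-1)/2) = (10 - 11)/21 = -0.047619.
Step 4: Exact two-sided p-value (enumerate n! = 5040 permutations of y under H0): p = 1.000000.
Step 5: alpha = 0.05. fail to reject H0.

tau_b = -0.0476 (C=10, D=11), p = 1.000000, fail to reject H0.


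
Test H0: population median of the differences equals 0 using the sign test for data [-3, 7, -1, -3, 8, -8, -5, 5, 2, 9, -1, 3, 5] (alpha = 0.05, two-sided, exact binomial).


Step 1: Discard zero differences. Original n = 13; n_eff = number of nonzero differences = 13.
Nonzero differences (with sign): -3, +7, -1, -3, +8, -8, -5, +5, +2, +9, -1, +3, +5
Step 2: Count signs: positive = 7, negative = 6.
Step 3: Under H0: P(positive) = 0.5, so the number of positives S ~ Bin(13, 0.5).
Step 4: Two-sided exact p-value = sum of Bin(13,0.5) probabilities at or below the observed probability = 1.000000.
Step 5: alpha = 0.05. fail to reject H0.

n_eff = 13, pos = 7, neg = 6, p = 1.000000, fail to reject H0.


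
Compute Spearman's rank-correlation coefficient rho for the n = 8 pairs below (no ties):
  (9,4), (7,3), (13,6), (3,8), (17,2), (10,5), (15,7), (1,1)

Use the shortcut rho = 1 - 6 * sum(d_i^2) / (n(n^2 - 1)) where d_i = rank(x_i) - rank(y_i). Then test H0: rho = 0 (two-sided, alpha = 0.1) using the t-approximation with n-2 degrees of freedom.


Step 1: Rank x and y separately (midranks; no ties here).
rank(x): 9->4, 7->3, 13->6, 3->2, 17->8, 10->5, 15->7, 1->1
rank(y): 4->4, 3->3, 6->6, 8->8, 2->2, 5->5, 7->7, 1->1
Step 2: d_i = R_x(i) - R_y(i); compute d_i^2.
  (4-4)^2=0, (3-3)^2=0, (6-6)^2=0, (2-8)^2=36, (8-2)^2=36, (5-5)^2=0, (7-7)^2=0, (1-1)^2=0
sum(d^2) = 72.
Step 3: rho = 1 - 6*72 / (8*(8^2 - 1)) = 1 - 432/504 = 0.142857.
Step 4: Under H0, t = rho * sqrt((n-2)/(1-rho^2)) = 0.3536 ~ t(6).
Step 5: Two-sided p-value from the t-distribution with 6 df = 0.735765.
Step 6: alpha = 0.1. fail to reject H0.

rho = 0.1429, p = 0.735765, fail to reject H0 at alpha = 0.1.


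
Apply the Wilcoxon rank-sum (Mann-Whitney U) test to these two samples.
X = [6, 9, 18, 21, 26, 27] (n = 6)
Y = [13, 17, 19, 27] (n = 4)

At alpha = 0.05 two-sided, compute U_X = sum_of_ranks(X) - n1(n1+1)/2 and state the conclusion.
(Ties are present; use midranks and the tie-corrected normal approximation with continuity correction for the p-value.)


Step 1: Combine and sort all 10 observations; assign midranks.
sorted (value, group): (6,X), (9,X), (13,Y), (17,Y), (18,X), (19,Y), (21,X), (26,X), (27,X), (27,Y)
ranks: 6->1, 9->2, 13->3, 17->4, 18->5, 19->6, 21->7, 26->8, 27->9.5, 27->9.5
Step 2: Rank sum for X: R1 = 1 + 2 + 5 + 7 + 8 + 9.5 = 32.5.
Step 3: U_X = R1 - n1(n1+1)/2 = 32.5 - 6*7/2 = 32.5 - 21 = 11.5.
       U_Y = n1*n2 - U_X = 24 - 11.5 = 12.5.
Step 4: Ties are present, so use the tie-corrected normal approximation (with continuity correction) for the p-value.
Step 5: p-value = 1.000000; compare to alpha = 0.05. fail to reject H0.

U_X = 11.5, p = 1.000000, fail to reject H0 at alpha = 0.05.


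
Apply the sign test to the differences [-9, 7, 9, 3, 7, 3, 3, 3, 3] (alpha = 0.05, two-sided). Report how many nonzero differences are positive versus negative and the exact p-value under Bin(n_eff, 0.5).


Step 1: Discard zero differences. Original n = 9; n_eff = number of nonzero differences = 9.
Nonzero differences (with sign): -9, +7, +9, +3, +7, +3, +3, +3, +3
Step 2: Count signs: positive = 8, negative = 1.
Step 3: Under H0: P(positive) = 0.5, so the number of positives S ~ Bin(9, 0.5).
Step 4: Two-sided exact p-value = sum of Bin(9,0.5) probabilities at or below the observed probability = 0.039062.
Step 5: alpha = 0.05. reject H0.

n_eff = 9, pos = 8, neg = 1, p = 0.039062, reject H0.


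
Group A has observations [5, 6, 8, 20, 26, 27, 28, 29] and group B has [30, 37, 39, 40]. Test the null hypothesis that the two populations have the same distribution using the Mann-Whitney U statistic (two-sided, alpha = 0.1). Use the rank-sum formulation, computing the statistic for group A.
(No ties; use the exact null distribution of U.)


Step 1: Combine and sort all 12 observations; assign midranks.
sorted (value, group): (5,X), (6,X), (8,X), (20,X), (26,X), (27,X), (28,X), (29,X), (30,Y), (37,Y), (39,Y), (40,Y)
ranks: 5->1, 6->2, 8->3, 20->4, 26->5, 27->6, 28->7, 29->8, 30->9, 37->10, 39->11, 40->12
Step 2: Rank sum for X: R1 = 1 + 2 + 3 + 4 + 5 + 6 + 7 + 8 = 36.
Step 3: U_X = R1 - n1(n1+1)/2 = 36 - 8*9/2 = 36 - 36 = 0.
       U_Y = n1*n2 - U_X = 32 - 0 = 32.
Step 4: No ties, so the exact null distribution of U (based on enumerating the C(12,8) = 495 equally likely rank assignments) gives the two-sided p-value.
Step 5: p-value = 0.004040; compare to alpha = 0.1. reject H0.

U_X = 0, p = 0.004040, reject H0 at alpha = 0.1.


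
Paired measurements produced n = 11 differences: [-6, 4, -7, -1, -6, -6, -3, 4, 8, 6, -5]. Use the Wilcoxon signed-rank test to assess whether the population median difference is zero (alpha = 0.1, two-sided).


Step 1: Drop any zero differences (none here) and take |d_i|.
|d| = [6, 4, 7, 1, 6, 6, 3, 4, 8, 6, 5]
Step 2: Midrank |d_i| (ties get averaged ranks).
ranks: |6|->7.5, |4|->3.5, |7|->10, |1|->1, |6|->7.5, |6|->7.5, |3|->2, |4|->3.5, |8|->11, |6|->7.5, |5|->5
Step 3: Attach original signs; sum ranks with positive sign and with negative sign.
W+ = 3.5 + 3.5 + 11 + 7.5 = 25.5
W- = 7.5 + 10 + 1 + 7.5 + 7.5 + 2 + 5 = 40.5
(Check: W+ + W- = 66 should equal n(n+1)/2 = 66.)
Step 4: Test statistic W = min(W+, W-) = 25.5.
Step 5: Ties in |d|, so use the tie-corrected normal approximation.
        E[W] = n(n+1)/4 = 11*12/4 = 33.
        Tie groups: |d|=4 (t=2), |d|=6 (t=4); sum(t^3 - t) = 66.
        Var[W] = n(n+1)(2n+1)/24 - sum(t^3-t)/48 = 3036/24 - 66/48 = 125.125.
        z = (W - E[W]) / sqrt(Var[W]) = (25.5 - 33) / 11.1859 = -0.6705.
        Two-sided p = 2*Phi(z) = 0.502549.
Step 6: alpha = 0.1. fail to reject H0.

W+ = 25.5, W- = 40.5, W = min = 25.5, p = 0.502549, fail to reject H0.


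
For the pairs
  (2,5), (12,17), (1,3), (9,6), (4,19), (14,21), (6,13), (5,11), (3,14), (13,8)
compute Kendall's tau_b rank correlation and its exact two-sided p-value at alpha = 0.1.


Step 1: Enumerate the 45 unordered pairs (i,j) with i<j and classify each by sign(x_j-x_i) * sign(y_j-y_i).
  (1,2):dx=+10,dy=+12->C; (1,3):dx=-1,dy=-2->C; (1,4):dx=+7,dy=+1->C; (1,5):dx=+2,dy=+14->C
  (1,6):dx=+12,dy=+16->C; (1,7):dx=+4,dy=+8->C; (1,8):dx=+3,dy=+6->C; (1,9):dx=+1,dy=+9->C
  (1,10):dx=+11,dy=+3->C; (2,3):dx=-11,dy=-14->C; (2,4):dx=-3,dy=-11->C; (2,5):dx=-8,dy=+2->D
  (2,6):dx=+2,dy=+4->C; (2,7):dx=-6,dy=-4->C; (2,8):dx=-7,dy=-6->C; (2,9):dx=-9,dy=-3->C
  (2,10):dx=+1,dy=-9->D; (3,4):dx=+8,dy=+3->C; (3,5):dx=+3,dy=+16->C; (3,6):dx=+13,dy=+18->C
  (3,7):dx=+5,dy=+10->C; (3,8):dx=+4,dy=+8->C; (3,9):dx=+2,dy=+11->C; (3,10):dx=+12,dy=+5->C
  (4,5):dx=-5,dy=+13->D; (4,6):dx=+5,dy=+15->C; (4,7):dx=-3,dy=+7->D; (4,8):dx=-4,dy=+5->D
  (4,9):dx=-6,dy=+8->D; (4,10):dx=+4,dy=+2->C; (5,6):dx=+10,dy=+2->C; (5,7):dx=+2,dy=-6->D
  (5,8):dx=+1,dy=-8->D; (5,9):dx=-1,dy=-5->C; (5,10):dx=+9,dy=-11->D; (6,7):dx=-8,dy=-8->C
  (6,8):dx=-9,dy=-10->C; (6,9):dx=-11,dy=-7->C; (6,10):dx=-1,dy=-13->C; (7,8):dx=-1,dy=-2->C
  (7,9):dx=-3,dy=+1->D; (7,10):dx=+7,dy=-5->D; (8,9):dx=-2,dy=+3->D; (8,10):dx=+8,dy=-3->D
  (9,10):dx=+10,dy=-6->D
Step 2: C = 31, D = 14, total pairs = 45.
Step 3: tau = (C - D)/(n(n-1)/2) = (31 - 14)/45 = 0.377778.
Step 4: Exact two-sided p-value (enumerate n! = 3628800 permutations of y under H0): p = 0.155742.
Step 5: alpha = 0.1. fail to reject H0.

tau_b = 0.3778 (C=31, D=14), p = 0.155742, fail to reject H0.
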